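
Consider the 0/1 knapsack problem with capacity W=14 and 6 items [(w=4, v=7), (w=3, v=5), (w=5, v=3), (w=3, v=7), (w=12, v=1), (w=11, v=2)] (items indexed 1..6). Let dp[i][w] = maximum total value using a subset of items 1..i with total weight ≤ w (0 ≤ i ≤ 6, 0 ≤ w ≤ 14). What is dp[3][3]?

i\w   0   1   2   3   4   5   6   7   8   9  10  11  12  13  14
  0   0   0   0   0   0   0   0   0   0   0   0   0   0   0   0
  1   0   0   0   0   7   7   7   7   7   7   7   7   7   7   7
  2   0   0   0   5   7   7   7  12  12  12  12  12  12  12  12
  3   0   0   0   5   7   7   7  12  12  12  12  12  15  15  15
  4   0   0   0   7   7   7  12  14  14  14  19  19  19  19  19
  5   0   0   0   7   7   7  12  14  14  14  19  19  19  19  19
  6   0   0   0   7   7   7  12  14  14  14  19  19  19  19  19

5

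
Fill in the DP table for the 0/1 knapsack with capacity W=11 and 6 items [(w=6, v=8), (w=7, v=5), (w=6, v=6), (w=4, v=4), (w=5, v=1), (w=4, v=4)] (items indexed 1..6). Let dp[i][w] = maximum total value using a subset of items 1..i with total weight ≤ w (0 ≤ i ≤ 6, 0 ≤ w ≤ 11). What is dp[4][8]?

8

i\w   0   1   2   3   4   5   6   7   8   9  10  11
  0   0   0   0   0   0   0   0   0   0   0   0   0
  1   0   0   0   0   0   0   8   8   8   8   8   8
  2   0   0   0   0   0   0   8   8   8   8   8   8
  3   0   0   0   0   0   0   8   8   8   8   8   8
  4   0   0   0   0   4   4   8   8   8   8  12  12
  5   0   0   0   0   4   4   8   8   8   8  12  12
  6   0   0   0   0   4   4   8   8   8   8  12  12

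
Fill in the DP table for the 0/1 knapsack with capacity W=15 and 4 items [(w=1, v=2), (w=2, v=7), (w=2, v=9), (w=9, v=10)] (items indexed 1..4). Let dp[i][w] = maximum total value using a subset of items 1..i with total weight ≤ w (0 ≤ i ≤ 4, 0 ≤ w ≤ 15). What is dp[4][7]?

18

i\w   0   1   2   3   4   5   6   7   8   9  10  11  12  13  14  15
  0   0   0   0   0   0   0   0   0   0   0   0   0   0   0   0   0
  1   0   2   2   2   2   2   2   2   2   2   2   2   2   2   2   2
  2   0   2   7   9   9   9   9   9   9   9   9   9   9   9   9   9
  3   0   2   9  11  16  18  18  18  18  18  18  18  18  18  18  18
  4   0   2   9  11  16  18  18  18  18  18  18  19  21  26  28  28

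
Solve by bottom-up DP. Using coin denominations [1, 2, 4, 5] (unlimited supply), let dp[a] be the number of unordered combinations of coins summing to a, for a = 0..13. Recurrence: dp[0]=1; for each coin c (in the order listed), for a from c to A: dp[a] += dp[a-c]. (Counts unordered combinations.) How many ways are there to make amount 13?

after  coin     0     1     2     3     4     5     6     7     8     9    10    11    12    13
          1     1     1     1     1     1     1     1     1     1     1     1     1     1     1
          2     1     1     2     2     3     3     4     4     5     5     6     6     7     7
          4     1     1     2     2     4     4     6     6     9     9    12    12    16    16
          5     1     1     2     2     4     5     7     8    11    13    17    19    24    27

27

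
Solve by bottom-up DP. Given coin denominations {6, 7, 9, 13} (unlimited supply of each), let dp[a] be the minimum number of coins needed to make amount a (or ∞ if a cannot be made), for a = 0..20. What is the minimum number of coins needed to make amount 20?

2

 a  0  1  2  3  4  5  6  7  8  9 10 11 12 13 14 15 16 17 18 19 20
dp  0  -  -  -  -  -  1  1  -  1  -  -  2  1  2  2  2  -  2  2  2
(- denotes ∞ / unreachable)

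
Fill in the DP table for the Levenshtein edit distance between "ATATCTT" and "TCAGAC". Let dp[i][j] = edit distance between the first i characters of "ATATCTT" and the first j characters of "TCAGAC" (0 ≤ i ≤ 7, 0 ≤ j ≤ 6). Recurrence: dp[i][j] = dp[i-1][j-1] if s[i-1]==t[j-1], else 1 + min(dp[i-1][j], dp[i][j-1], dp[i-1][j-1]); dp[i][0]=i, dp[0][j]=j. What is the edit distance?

6

   ''  T  C  A  G  A  C
''  0  1  2  3  4  5  6
 A  1  1  2  2  3  4  5
 T  2  1  2  3  3  4  5
 A  3  2  2  2  3  3  4
 T  4  3  3  3  3  4  4
 C  5  4  3  4  4  4  4
 T  6  5  4  4  5  5  5
 T  7  6  5  5  5  6  6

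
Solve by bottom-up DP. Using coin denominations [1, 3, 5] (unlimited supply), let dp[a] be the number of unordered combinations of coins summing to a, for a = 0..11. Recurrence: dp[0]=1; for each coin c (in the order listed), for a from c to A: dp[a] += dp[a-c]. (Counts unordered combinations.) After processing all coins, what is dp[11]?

8

after  coin     0     1     2     3     4     5     6     7     8     9    10    11
          1     1     1     1     1     1     1     1     1     1     1     1     1
          3     1     1     1     2     2     2     3     3     3     4     4     4
          5     1     1     1     2     2     3     4     4     5     6     7     8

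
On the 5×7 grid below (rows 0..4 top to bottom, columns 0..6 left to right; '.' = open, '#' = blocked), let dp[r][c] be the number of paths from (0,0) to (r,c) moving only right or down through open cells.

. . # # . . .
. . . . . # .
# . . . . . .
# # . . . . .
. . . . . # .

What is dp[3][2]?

r\c   0   1   2   3   4   5   6
  0   1   1   0   0   0   0   0
  1   1   2   2   2   2   0   0
  2   0   2   4   6   8   8   8
  3   0   0   4  10  18  26  34
  4   0   0   4  14  32   0  34

4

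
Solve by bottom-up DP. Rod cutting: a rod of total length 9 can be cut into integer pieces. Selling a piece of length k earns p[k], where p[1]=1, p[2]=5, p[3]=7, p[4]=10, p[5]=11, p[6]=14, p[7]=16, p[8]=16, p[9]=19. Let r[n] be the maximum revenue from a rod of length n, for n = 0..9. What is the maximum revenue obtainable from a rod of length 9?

22

   n    0    1    2    3    4    5    6    7    8    9
r[n]    0    1    5    7   10   12   15   17   20   22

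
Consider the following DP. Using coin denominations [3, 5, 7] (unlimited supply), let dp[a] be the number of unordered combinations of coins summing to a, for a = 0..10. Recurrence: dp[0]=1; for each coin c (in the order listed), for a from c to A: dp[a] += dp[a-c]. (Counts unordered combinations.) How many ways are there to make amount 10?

2

after  coin     0     1     2     3     4     5     6     7     8     9    10
          3     1     0     0     1     0     0     1     0     0     1     0
          5     1     0     0     1     0     1     1     0     1     1     1
          7     1     0     0     1     0     1     1     1     1     1     2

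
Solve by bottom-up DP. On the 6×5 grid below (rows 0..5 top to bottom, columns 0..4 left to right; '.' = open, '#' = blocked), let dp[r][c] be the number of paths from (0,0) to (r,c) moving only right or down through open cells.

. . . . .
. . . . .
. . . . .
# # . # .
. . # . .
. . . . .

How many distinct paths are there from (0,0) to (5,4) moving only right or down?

15

r\c   0   1   2   3   4
  0   1   1   1   1   1
  1   1   2   3   4   5
  2   1   3   6  10  15
  3   0   0   6   0  15
  4   0   0   0   0  15
  5   0   0   0   0  15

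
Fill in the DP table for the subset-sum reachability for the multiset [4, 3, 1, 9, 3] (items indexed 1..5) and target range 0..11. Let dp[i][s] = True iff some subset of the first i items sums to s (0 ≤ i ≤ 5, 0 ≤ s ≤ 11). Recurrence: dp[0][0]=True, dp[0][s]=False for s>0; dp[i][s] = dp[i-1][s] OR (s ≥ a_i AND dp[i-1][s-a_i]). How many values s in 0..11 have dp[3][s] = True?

i\s   0   1   2   3   4   5   6   7   8   9  10  11
  0   T   F   F   F   F   F   F   F   F   F   F   F
  1   T   F   F   F   T   F   F   F   F   F   F   F
  2   T   F   F   T   T   F   F   T   F   F   F   F
  3   T   T   F   T   T   T   F   T   T   F   F   F
  4   T   T   F   T   T   T   F   T   T   T   T   F
  5   T   T   F   T   T   T   T   T   T   T   T   T

7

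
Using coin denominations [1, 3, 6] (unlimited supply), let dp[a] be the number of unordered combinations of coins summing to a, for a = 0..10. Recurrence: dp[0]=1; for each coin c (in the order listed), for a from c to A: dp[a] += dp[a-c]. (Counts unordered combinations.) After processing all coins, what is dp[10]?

after  coin     0     1     2     3     4     5     6     7     8     9    10
          1     1     1     1     1     1     1     1     1     1     1     1
          3     1     1     1     2     2     2     3     3     3     4     4
          6     1     1     1     2     2     2     4     4     4     6     6

6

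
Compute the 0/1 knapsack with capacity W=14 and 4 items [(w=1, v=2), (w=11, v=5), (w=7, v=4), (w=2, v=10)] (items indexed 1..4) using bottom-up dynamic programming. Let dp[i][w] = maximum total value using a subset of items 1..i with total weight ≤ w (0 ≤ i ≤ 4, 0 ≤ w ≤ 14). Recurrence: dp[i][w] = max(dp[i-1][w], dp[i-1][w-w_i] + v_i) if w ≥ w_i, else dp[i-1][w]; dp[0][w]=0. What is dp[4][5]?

12

i\w   0   1   2   3   4   5   6   7   8   9  10  11  12  13  14
  0   0   0   0   0   0   0   0   0   0   0   0   0   0   0   0
  1   0   2   2   2   2   2   2   2   2   2   2   2   2   2   2
  2   0   2   2   2   2   2   2   2   2   2   2   5   7   7   7
  3   0   2   2   2   2   2   2   4   6   6   6   6   7   7   7
  4   0   2  10  12  12  12  12  12  12  14  16  16  16  16  17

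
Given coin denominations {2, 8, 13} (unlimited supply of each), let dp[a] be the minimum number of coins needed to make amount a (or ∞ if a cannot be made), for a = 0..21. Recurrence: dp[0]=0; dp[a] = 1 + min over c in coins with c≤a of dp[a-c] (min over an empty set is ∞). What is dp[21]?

 a  0  1  2  3  4  5  6  7  8  9 10 11 12 13 14 15 16 17 18 19 20 21
dp  0  -  1  -  2  -  3  -  1  -  2  -  3  1  4  2  2  3  3  4  4  2
(- denotes ∞ / unreachable)

2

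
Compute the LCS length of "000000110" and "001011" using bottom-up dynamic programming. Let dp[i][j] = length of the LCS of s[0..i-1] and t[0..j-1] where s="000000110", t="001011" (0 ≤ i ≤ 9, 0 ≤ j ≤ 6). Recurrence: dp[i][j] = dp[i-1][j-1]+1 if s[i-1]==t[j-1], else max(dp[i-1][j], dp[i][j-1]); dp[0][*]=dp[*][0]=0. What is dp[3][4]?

3

   ''  0  0  1  0  1  1
''  0  0  0  0  0  0  0
 0  0  1  1  1  1  1  1
 0  0  1  2  2  2  2  2
 0  0  1  2  2  3  3  3
 0  0  1  2  2  3  3  3
 0  0  1  2  2  3  3  3
 0  0  1  2  2  3  3  3
 1  0  1  2  3  3  4  4
 1  0  1  2  3  3  4  5
 0  0  1  2  3  4  4  5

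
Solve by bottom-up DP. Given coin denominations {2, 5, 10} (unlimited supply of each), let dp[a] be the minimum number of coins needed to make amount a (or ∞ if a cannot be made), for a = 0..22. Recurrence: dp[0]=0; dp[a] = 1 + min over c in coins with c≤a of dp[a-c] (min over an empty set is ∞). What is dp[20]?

 a  0  1  2  3  4  5  6  7  8  9 10 11 12 13 14 15 16 17 18 19 20 21 22
dp  0  -  1  -  2  1  3  2  4  3  1  4  2  5  3  2  4  3  5  4  2  5  3
(- denotes ∞ / unreachable)

2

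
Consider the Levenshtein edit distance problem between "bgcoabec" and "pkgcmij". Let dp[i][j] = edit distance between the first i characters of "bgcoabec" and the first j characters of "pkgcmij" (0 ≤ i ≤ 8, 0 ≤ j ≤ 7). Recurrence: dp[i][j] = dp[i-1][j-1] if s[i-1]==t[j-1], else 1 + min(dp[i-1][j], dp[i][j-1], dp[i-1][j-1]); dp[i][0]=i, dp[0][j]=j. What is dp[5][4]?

   ''  p  k  g  c  m  i  j
''  0  1  2  3  4  5  6  7
 b  1  1  2  3  4  5  6  7
 g  2  2  2  2  3  4  5  6
 c  3  3  3  3  2  3  4  5
 o  4  4  4  4  3  3  4  5
 a  5  5  5  5  4  4  4  5
 b  6  6  6  6  5  5  5  5
 e  7  7  7  7  6  6  6  6
 c  8  8  8  8  7  7  7  7

4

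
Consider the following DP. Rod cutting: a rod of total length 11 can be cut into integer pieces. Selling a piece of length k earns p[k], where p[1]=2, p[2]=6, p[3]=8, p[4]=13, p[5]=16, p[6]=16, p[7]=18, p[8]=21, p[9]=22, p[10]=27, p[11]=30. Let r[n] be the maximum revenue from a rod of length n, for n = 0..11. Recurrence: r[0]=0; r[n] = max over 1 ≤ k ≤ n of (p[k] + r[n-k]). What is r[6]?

19

   n    0    1    2    3    4    5    6    7    8    9   10   11
r[n]    0    2    6    8   13   16   19   22   26   29   32   35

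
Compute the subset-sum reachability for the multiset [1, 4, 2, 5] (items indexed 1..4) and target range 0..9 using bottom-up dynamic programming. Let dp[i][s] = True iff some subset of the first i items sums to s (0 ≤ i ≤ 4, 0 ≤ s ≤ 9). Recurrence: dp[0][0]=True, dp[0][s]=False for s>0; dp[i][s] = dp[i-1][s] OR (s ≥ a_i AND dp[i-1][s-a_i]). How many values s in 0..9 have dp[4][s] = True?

10

i\s   0   1   2   3   4   5   6   7   8   9
  0   T   F   F   F   F   F   F   F   F   F
  1   T   T   F   F   F   F   F   F   F   F
  2   T   T   F   F   T   T   F   F   F   F
  3   T   T   T   T   T   T   T   T   F   F
  4   T   T   T   T   T   T   T   T   T   T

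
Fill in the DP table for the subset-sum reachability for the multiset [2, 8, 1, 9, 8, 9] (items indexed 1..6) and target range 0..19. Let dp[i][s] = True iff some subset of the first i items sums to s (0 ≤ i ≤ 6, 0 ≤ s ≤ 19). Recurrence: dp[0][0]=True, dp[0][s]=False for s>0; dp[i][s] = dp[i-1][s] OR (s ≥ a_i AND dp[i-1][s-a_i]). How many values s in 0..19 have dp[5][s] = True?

i\s   0   1   2   3   4   5   6   7   8   9  10  11  12  13  14  15  16  17  18  19
  0   T   F   F   F   F   F   F   F   F   F   F   F   F   F   F   F   F   F   F   F
  1   T   F   T   F   F   F   F   F   F   F   F   F   F   F   F   F   F   F   F   F
  2   T   F   T   F   F   F   F   F   T   F   T   F   F   F   F   F   F   F   F   F
  3   T   T   T   T   F   F   F   F   T   T   T   T   F   F   F   F   F   F   F   F
  4   T   T   T   T   F   F   F   F   T   T   T   T   T   F   F   F   F   T   T   T
  5   T   T   T   T   F   F   F   F   T   T   T   T   T   F   F   F   T   T   T   T
  6   T   T   T   T   F   F   F   F   T   T   T   T   T   F   F   F   T   T   T   T

13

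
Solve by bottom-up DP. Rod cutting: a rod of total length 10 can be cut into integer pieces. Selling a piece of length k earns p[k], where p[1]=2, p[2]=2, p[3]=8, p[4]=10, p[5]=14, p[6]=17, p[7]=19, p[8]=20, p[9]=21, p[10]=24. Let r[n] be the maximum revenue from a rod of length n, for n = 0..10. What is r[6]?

   n    0    1    2    3    4    5    6    7    8    9   10
r[n]    0    2    4    8   10   14   17   19   22   25   28

17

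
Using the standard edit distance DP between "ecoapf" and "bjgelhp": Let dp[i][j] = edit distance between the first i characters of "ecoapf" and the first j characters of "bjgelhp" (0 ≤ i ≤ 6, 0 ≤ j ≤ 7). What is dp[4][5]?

   ''  b  j  g  e  l  h  p
''  0  1  2  3  4  5  6  7
 e  1  1  2  3  3  4  5  6
 c  2  2  2  3  4  4  5  6
 o  3  3  3  3  4  5  5  6
 a  4  4  4  4  4  5  6  6
 p  5  5  5  5  5  5  6  6
 f  6  6  6  6  6  6  6  7

5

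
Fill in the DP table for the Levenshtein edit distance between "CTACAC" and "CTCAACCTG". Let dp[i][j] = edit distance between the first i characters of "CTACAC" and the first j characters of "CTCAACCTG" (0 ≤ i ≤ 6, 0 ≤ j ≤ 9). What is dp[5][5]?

   ''  C  T  C  A  A  C  C  T  G
''  0  1  2  3  4  5  6  7  8  9
 C  1  0  1  2  3  4  5  6  7  8
 T  2  1  0  1  2  3  4  5  6  7
 A  3  2  1  1  1  2  3  4  5  6
 C  4  3  2  1  2  2  2  3  4  5
 A  5  4  3  2  1  2  3  3  4  5
 C  6  5  4  3  2  2  2  3  4  5

2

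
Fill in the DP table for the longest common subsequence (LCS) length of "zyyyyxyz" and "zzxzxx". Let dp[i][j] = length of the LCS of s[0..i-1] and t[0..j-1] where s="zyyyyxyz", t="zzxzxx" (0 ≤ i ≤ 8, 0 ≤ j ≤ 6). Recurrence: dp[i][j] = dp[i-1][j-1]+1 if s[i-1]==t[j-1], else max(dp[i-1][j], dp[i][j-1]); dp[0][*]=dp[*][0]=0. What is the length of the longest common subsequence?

3

   ''  z  z  x  z  x  x
''  0  0  0  0  0  0  0
 z  0  1  1  1  1  1  1
 y  0  1  1  1  1  1  1
 y  0  1  1  1  1  1  1
 y  0  1  1  1  1  1  1
 y  0  1  1  1  1  1  1
 x  0  1  1  2  2  2  2
 y  0  1  1  2  2  2  2
 z  0  1  2  2  3  3  3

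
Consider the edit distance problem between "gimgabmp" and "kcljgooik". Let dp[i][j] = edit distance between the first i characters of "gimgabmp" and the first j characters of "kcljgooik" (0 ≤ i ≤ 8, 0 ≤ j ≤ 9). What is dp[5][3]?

   ''  k  c  l  j  g  o  o  i  k
''  0  1  2  3  4  5  6  7  8  9
 g  1  1  2  3  4  4  5  6  7  8
 i  2  2  2  3  4  5  5  6  6  7
 m  3  3  3  3  4  5  6  6  7  7
 g  4  4  4  4  4  4  5  6  7  8
 a  5  5  5  5  5  5  5  6  7  8
 b  6  6  6  6  6  6  6  6  7  8
 m  7  7  7  7  7  7  7  7  7  8
 p  8  8  8  8  8  8  8  8  8  8

5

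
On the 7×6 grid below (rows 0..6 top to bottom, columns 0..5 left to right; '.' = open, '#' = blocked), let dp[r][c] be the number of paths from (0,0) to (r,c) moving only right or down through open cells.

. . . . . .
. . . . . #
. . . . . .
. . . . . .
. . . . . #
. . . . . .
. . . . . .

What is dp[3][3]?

r\c   0   1   2   3   4   5
  0   1   1   1   1   1   1
  1   1   2   3   4   5   0
  2   1   3   6  10  15  15
  3   1   4  10  20  35  50
  4   1   5  15  35  70   0
  5   1   6  21  56 126 126
  6   1   7  28  84 210 336

20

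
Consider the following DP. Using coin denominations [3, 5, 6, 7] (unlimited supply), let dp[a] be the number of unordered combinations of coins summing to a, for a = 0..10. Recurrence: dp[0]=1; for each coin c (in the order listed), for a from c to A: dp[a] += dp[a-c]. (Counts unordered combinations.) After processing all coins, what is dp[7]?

1

after  coin     0     1     2     3     4     5     6     7     8     9    10
          3     1     0     0     1     0     0     1     0     0     1     0
          5     1     0     0     1     0     1     1     0     1     1     1
          6     1     0     0     1     0     1     2     0     1     2     1
          7     1     0     0     1     0     1     2     1     1     2     2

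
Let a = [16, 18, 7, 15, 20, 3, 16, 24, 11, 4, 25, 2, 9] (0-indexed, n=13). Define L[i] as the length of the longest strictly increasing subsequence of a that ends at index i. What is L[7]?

4

   i    0    1    2    3    4    5    6    7    8    9   10   11   12
a[i]   16   18    7   15   20    3   16   24   11    4   25    2    9
L[i]    1    2    1    2    3    1    3    4    2    2    5    1    3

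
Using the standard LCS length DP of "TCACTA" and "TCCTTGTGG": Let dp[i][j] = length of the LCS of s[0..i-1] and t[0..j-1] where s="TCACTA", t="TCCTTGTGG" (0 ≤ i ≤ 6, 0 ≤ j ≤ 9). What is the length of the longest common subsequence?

4

   ''  T  C  C  T  T  G  T  G  G
''  0  0  0  0  0  0  0  0  0  0
 T  0  1  1  1  1  1  1  1  1  1
 C  0  1  2  2  2  2  2  2  2  2
 A  0  1  2  2  2  2  2  2  2  2
 C  0  1  2  3  3  3  3  3  3  3
 T  0  1  2  3  4  4  4  4  4  4
 A  0  1  2  3  4  4  4  4  4  4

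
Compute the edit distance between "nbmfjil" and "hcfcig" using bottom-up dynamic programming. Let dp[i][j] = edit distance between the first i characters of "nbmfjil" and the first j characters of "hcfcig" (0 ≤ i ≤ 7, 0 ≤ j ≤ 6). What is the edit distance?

5

   ''  h  c  f  c  i  g
''  0  1  2  3  4  5  6
 n  1  1  2  3  4  5  6
 b  2  2  2  3  4  5  6
 m  3  3  3  3  4  5  6
 f  4  4  4  3  4  5  6
 j  5  5  5  4  4  5  6
 i  6  6  6  5  5  4  5
 l  7  7  7  6  6  5  5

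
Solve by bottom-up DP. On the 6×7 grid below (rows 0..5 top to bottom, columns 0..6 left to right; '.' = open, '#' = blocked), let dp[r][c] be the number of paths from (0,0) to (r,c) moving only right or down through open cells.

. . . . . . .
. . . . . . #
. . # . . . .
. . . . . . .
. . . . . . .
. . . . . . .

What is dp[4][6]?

113

r\c   0   1   2   3   4   5   6
  0   1   1   1   1   1   1   1
  1   1   2   3   4   5   6   0
  2   1   3   0   4   9  15  15
  3   1   4   4   8  17  32  47
  4   1   5   9  17  34  66 113
  5   1   6  15  32  66 132 245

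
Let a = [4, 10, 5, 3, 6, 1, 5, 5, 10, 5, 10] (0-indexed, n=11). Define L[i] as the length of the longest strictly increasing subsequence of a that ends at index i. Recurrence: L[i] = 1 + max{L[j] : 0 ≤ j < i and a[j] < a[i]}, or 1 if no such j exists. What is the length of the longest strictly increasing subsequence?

4

   i    0    1    2    3    4    5    6    7    8    9   10
a[i]    4   10    5    3    6    1    5    5   10    5   10
L[i]    1    2    2    1    3    1    2    2    4    2    4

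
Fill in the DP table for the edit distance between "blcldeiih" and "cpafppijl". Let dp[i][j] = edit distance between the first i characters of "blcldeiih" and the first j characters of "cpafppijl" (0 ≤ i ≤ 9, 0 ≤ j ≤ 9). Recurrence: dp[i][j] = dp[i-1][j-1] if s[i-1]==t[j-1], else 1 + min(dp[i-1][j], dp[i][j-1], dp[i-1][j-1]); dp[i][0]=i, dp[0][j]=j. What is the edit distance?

   ''  c  p  a  f  p  p  i  j  l
''  0  1  2  3  4  5  6  7  8  9
 b  1  1  2  3  4  5  6  7  8  9
 l  2  2  2  3  4  5  6  7  8  8
 c  3  2  3  3  4  5  6  7  8  9
 l  4  3  3  4  4  5  6  7  8  8
 d  5  4  4  4  5  5  6  7  8  9
 e  6  5  5  5  5  6  6  7  8  9
 i  7  6  6  6  6  6  7  6  7  8
 i  8  7  7  7  7  7  7  7  7  8
 h  9  8  8  8  8  8  8  8  8  8

8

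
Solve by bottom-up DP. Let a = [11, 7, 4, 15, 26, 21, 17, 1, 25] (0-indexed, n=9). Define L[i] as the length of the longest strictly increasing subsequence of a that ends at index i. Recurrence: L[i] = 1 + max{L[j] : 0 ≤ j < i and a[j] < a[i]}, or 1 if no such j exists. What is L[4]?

3

   i    0    1    2    3    4    5    6    7    8
a[i]   11    7    4   15   26   21   17    1   25
L[i]    1    1    1    2    3    3    3    1    4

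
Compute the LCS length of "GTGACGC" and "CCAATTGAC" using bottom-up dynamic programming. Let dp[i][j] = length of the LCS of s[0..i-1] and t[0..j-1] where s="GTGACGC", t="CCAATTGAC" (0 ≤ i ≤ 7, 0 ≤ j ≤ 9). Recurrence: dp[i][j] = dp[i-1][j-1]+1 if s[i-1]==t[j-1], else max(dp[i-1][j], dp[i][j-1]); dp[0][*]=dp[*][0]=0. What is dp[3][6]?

1

   ''  C  C  A  A  T  T  G  A  C
''  0  0  0  0  0  0  0  0  0  0
 G  0  0  0  0  0  0  0  1  1  1
 T  0  0  0  0  0  1  1  1  1  1
 G  0  0  0  0  0  1  1  2  2  2
 A  0  0  0  1  1  1  1  2  3  3
 C  0  1  1  1  1  1  1  2  3  4
 G  0  1  1  1  1  1  1  2  3  4
 C  0  1  2  2  2  2  2  2  3  4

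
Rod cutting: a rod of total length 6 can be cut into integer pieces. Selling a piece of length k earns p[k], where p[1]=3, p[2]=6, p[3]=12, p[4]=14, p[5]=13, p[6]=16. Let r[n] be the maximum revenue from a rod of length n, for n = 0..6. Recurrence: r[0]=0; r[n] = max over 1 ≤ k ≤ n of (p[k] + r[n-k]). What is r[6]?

   n    0    1    2    3    4    5    6
r[n]    0    3    6   12   15   18   24

24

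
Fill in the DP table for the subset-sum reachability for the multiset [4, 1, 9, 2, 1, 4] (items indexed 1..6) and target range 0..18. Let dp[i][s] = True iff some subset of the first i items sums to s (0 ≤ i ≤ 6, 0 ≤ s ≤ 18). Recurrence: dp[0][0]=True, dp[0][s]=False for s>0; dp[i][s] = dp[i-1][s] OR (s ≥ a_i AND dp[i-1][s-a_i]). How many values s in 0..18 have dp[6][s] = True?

19

i\s   0   1   2   3   4   5   6   7   8   9  10  11  12  13  14  15  16  17  18
  0   T   F   F   F   F   F   F   F   F   F   F   F   F   F   F   F   F   F   F
  1   T   F   F   F   T   F   F   F   F   F   F   F   F   F   F   F   F   F   F
  2   T   T   F   F   T   T   F   F   F   F   F   F   F   F   F   F   F   F   F
  3   T   T   F   F   T   T   F   F   F   T   T   F   F   T   T   F   F   F   F
  4   T   T   T   T   T   T   T   T   F   T   T   T   T   T   T   T   T   F   F
  5   T   T   T   T   T   T   T   T   T   T   T   T   T   T   T   T   T   T   F
  6   T   T   T   T   T   T   T   T   T   T   T   T   T   T   T   T   T   T   T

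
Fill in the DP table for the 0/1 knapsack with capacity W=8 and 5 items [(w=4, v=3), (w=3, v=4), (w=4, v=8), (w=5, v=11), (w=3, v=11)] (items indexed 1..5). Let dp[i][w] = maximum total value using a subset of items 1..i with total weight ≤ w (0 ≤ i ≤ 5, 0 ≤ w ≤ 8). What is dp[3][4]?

8

i\w   0   1   2   3   4   5   6   7   8
  0   0   0   0   0   0   0   0   0   0
  1   0   0   0   0   3   3   3   3   3
  2   0   0   0   4   4   4   4   7   7
  3   0   0   0   4   8   8   8  12  12
  4   0   0   0   4   8  11  11  12  15
  5   0   0   0  11  11  11  15  19  22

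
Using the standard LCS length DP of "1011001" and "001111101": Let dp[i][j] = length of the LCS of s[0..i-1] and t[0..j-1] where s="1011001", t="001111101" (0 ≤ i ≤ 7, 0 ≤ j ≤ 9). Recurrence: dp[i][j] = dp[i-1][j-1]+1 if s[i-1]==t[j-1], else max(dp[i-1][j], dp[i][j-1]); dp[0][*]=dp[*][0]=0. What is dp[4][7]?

   ''  0  0  1  1  1  1  1  0  1
''  0  0  0  0  0  0  0  0  0  0
 1  0  0  0  1  1  1  1  1  1  1
 0  0  1  1  1  1  1  1  1  2  2
 1  0  1  1  2  2  2  2  2  2  3
 1  0  1  1  2  3  3  3  3  3  3
 0  0  1  2  2  3  3  3  3  4  4
 0  0  1  2  2  3  3  3  3  4  4
 1  0  1  2  3  3  4  4  4  4  5

3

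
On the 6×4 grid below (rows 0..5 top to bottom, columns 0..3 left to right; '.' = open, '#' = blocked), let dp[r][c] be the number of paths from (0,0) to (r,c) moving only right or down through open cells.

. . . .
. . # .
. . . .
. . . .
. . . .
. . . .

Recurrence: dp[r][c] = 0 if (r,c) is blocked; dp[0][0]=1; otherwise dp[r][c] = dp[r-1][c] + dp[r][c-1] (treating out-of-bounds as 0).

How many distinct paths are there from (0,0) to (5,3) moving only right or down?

r\c   0   1   2   3
  0   1   1   1   1
  1   1   2   0   1
  2   1   3   3   4
  3   1   4   7  11
  4   1   5  12  23
  5   1   6  18  41

41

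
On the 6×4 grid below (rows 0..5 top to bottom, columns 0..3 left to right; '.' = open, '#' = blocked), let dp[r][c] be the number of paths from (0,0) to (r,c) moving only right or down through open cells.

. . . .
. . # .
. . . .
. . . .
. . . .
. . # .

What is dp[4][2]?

12

r\c   0   1   2   3
  0   1   1   1   1
  1   1   2   0   1
  2   1   3   3   4
  3   1   4   7  11
  4   1   5  12  23
  5   1   6   0  23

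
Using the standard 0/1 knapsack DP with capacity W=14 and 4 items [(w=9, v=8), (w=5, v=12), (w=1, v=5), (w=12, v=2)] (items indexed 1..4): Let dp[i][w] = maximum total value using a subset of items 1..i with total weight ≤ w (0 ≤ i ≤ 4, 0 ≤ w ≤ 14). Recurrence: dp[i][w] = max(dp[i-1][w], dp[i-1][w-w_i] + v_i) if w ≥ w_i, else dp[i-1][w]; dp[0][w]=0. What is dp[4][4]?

i\w   0   1   2   3   4   5   6   7   8   9  10  11  12  13  14
  0   0   0   0   0   0   0   0   0   0   0   0   0   0   0   0
  1   0   0   0   0   0   0   0   0   0   8   8   8   8   8   8
  2   0   0   0   0   0  12  12  12  12  12  12  12  12  12  20
  3   0   5   5   5   5  12  17  17  17  17  17  17  17  17  20
  4   0   5   5   5   5  12  17  17  17  17  17  17  17  17  20

5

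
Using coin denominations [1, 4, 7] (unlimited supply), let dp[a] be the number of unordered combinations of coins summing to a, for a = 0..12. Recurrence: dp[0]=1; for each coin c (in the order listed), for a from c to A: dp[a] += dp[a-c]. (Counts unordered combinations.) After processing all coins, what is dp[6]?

after  coin     0     1     2     3     4     5     6     7     8     9    10    11    12
          1     1     1     1     1     1     1     1     1     1     1     1     1     1
          4     1     1     1     1     2     2     2     2     3     3     3     3     4
          7     1     1     1     1     2     2     2     3     4     4     4     5     6

2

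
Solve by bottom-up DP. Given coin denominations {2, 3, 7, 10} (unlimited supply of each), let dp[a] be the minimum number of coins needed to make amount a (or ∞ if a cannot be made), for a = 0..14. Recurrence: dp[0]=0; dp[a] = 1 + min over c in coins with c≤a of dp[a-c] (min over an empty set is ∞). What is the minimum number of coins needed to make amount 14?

 a  0  1  2  3  4  5  6  7  8  9 10 11 12 13 14
dp  0  -  1  1  2  2  2  1  3  2  1  3  2  2  2
(- denotes ∞ / unreachable)

2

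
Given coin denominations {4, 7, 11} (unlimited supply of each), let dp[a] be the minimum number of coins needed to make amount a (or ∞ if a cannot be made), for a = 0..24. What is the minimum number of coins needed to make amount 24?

6

 a  0  1  2  3  4  5  6  7  8  9 10 11 12 13 14 15 16 17 18 19 20 21 22 23 24
dp  0  -  -  -  1  -  -  1  2  -  -  1  3  -  2  2  4  -  2  3  5  3  2  4  6
(- denotes ∞ / unreachable)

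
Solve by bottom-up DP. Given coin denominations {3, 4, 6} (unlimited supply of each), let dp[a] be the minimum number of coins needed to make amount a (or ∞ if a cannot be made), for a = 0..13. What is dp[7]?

 a  0  1  2  3  4  5  6  7  8  9 10 11 12 13
dp  0  -  -  1  1  -  1  2  2  2  2  3  2  3
(- denotes ∞ / unreachable)

2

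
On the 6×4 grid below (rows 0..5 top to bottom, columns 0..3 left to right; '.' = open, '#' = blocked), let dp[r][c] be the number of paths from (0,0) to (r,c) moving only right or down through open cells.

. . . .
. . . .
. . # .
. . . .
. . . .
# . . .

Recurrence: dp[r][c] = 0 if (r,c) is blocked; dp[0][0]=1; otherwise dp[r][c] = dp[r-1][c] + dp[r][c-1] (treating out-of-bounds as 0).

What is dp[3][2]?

r\c   0   1   2   3
  0   1   1   1   1
  1   1   2   3   4
  2   1   3   0   4
  3   1   4   4   8
  4   1   5   9  17
  5   0   5  14  31

4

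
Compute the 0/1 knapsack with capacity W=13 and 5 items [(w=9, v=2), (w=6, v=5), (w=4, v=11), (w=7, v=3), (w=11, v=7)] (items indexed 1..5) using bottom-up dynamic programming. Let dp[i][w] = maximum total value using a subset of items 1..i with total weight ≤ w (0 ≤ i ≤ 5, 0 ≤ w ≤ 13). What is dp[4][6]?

11

i\w   0   1   2   3   4   5   6   7   8   9  10  11  12  13
  0   0   0   0   0   0   0   0   0   0   0   0   0   0   0
  1   0   0   0   0   0   0   0   0   0   2   2   2   2   2
  2   0   0   0   0   0   0   5   5   5   5   5   5   5   5
  3   0   0   0   0  11  11  11  11  11  11  16  16  16  16
  4   0   0   0   0  11  11  11  11  11  11  16  16  16  16
  5   0   0   0   0  11  11  11  11  11  11  16  16  16  16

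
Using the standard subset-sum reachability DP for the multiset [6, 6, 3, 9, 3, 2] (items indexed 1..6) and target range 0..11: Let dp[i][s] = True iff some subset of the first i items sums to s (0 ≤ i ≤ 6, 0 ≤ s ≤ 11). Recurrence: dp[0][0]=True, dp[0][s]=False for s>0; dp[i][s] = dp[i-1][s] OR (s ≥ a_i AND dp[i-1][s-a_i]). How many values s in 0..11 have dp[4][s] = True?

i\s   0   1   2   3   4   5   6   7   8   9  10  11
  0   T   F   F   F   F   F   F   F   F   F   F   F
  1   T   F   F   F   F   F   T   F   F   F   F   F
  2   T   F   F   F   F   F   T   F   F   F   F   F
  3   T   F   F   T   F   F   T   F   F   T   F   F
  4   T   F   F   T   F   F   T   F   F   T   F   F
  5   T   F   F   T   F   F   T   F   F   T   F   F
  6   T   F   T   T   F   T   T   F   T   T   F   T

4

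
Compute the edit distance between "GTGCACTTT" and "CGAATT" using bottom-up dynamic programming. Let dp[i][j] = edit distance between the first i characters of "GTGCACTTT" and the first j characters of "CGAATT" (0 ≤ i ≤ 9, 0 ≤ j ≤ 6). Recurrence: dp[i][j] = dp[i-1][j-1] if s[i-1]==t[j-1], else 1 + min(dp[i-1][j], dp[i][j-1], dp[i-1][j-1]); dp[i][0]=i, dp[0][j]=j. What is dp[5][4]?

3

   ''  C  G  A  A  T  T
''  0  1  2  3  4  5  6
 G  1  1  1  2  3  4  5
 T  2  2  2  2  3  3  4
 G  3  3  2  3  3  4  4
 C  4  3  3  3  4  4  5
 A  5  4  4  3  3  4  5
 C  6  5  5  4  4  4  5
 T  7  6  6  5  5  4  4
 T  8  7  7  6  6  5  4
 T  9  8  8  7  7  6  5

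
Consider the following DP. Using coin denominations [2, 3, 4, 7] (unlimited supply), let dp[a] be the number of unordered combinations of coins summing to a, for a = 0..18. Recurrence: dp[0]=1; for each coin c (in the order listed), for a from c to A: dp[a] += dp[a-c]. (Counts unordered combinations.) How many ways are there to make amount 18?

after  coin     0     1     2     3     4     5     6     7     8     9    10    11    12    13    14    15    16    17    18
          2     1     0     1     0     1     0     1     0     1     0     1     0     1     0     1     0     1     0     1
          3     1     0     1     1     1     1     2     1     2     2     2     2     3     2     3     3     3     3     4
          4     1     0     1     1     2     1     3     2     4     3     5     4     7     5     8     7    10     8    12
          7     1     0     1     1     2     1     3     3     4     4     6     6     8     8    11    11    14    14    18

18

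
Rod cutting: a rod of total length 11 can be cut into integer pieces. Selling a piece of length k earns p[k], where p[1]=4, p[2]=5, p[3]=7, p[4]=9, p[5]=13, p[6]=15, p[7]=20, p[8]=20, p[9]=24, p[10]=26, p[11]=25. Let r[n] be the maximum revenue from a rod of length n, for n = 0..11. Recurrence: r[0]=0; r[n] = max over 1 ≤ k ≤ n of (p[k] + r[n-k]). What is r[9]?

36

   n    0    1    2    3    4    5    6    7    8    9   10   11
r[n]    0    4    8   12   16   20   24   28   32   36   40   44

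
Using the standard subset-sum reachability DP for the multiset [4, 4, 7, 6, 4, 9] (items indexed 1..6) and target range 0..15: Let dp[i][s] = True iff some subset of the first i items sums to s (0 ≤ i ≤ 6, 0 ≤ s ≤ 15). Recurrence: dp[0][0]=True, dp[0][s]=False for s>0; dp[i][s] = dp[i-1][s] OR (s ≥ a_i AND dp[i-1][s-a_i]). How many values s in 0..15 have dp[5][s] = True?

i\s   0   1   2   3   4   5   6   7   8   9  10  11  12  13  14  15
  0   T   F   F   F   F   F   F   F   F   F   F   F   F   F   F   F
  1   T   F   F   F   T   F   F   F   F   F   F   F   F   F   F   F
  2   T   F   F   F   T   F   F   F   T   F   F   F   F   F   F   F
  3   T   F   F   F   T   F   F   T   T   F   F   T   F   F   F   T
  4   T   F   F   F   T   F   T   T   T   F   T   T   F   T   T   T
  5   T   F   F   F   T   F   T   T   T   F   T   T   T   T   T   T
  6   T   F   F   F   T   F   T   T   T   T   T   T   T   T   T   T

11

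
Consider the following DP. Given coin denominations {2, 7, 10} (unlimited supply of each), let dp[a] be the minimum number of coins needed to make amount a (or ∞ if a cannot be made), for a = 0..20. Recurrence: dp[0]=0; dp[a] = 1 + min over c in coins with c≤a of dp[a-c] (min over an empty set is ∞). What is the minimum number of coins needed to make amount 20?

2

 a  0  1  2  3  4  5  6  7  8  9 10 11 12 13 14 15 16 17 18 19 20
dp  0  -  1  -  2  -  3  1  4  2  1  3  2  4  2  5  3  2  4  3  2
(- denotes ∞ / unreachable)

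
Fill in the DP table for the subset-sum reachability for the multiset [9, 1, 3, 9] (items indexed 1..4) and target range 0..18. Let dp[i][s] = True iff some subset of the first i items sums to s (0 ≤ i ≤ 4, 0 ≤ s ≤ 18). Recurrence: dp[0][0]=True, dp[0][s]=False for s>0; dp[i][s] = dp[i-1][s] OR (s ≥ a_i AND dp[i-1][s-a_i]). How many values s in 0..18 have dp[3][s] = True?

i\s   0   1   2   3   4   5   6   7   8   9  10  11  12  13  14  15  16  17  18
  0   T   F   F   F   F   F   F   F   F   F   F   F   F   F   F   F   F   F   F
  1   T   F   F   F   F   F   F   F   F   T   F   F   F   F   F   F   F   F   F
  2   T   T   F   F   F   F   F   F   F   T   T   F   F   F   F   F   F   F   F
  3   T   T   F   T   T   F   F   F   F   T   T   F   T   T   F   F   F   F   F
  4   T   T   F   T   T   F   F   F   F   T   T   F   T   T   F   F   F   F   T

8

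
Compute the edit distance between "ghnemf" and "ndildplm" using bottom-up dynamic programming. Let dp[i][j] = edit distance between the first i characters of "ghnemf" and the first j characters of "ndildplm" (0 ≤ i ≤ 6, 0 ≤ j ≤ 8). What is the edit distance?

   ''  n  d  i  l  d  p  l  m
''  0  1  2  3  4  5  6  7  8
 g  1  1  2  3  4  5  6  7  8
 h  2  2  2  3  4  5  6  7  8
 n  3  2  3  3  4  5  6  7  8
 e  4  3  3  4  4  5  6  7  8
 m  5  4  4  4  5  5  6  7  7
 f  6  5  5  5  5  6  6  7  8

8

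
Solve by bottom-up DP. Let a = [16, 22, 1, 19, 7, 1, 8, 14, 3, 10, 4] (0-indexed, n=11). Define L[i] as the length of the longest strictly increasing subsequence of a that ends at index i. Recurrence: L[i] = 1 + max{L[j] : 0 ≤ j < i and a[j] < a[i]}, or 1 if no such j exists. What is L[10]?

   i    0    1    2    3    4    5    6    7    8    9   10
a[i]   16   22    1   19    7    1    8   14    3   10    4
L[i]    1    2    1    2    2    1    3    4    2    4    3

3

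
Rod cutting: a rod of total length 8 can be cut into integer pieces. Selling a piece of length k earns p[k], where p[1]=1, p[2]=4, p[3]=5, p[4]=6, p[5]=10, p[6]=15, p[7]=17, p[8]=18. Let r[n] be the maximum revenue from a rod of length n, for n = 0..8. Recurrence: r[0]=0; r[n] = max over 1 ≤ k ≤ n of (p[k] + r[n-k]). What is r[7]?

17

   n    0    1    2    3    4    5    6    7    8
r[n]    0    1    4    5    8   10   15   17   19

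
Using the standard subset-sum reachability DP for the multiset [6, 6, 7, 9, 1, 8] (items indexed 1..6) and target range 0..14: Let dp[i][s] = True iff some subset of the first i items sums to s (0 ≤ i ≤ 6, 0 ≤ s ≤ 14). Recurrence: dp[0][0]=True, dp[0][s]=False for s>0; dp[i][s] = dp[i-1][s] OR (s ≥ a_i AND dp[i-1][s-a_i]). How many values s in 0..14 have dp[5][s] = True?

i\s   0   1   2   3   4   5   6   7   8   9  10  11  12  13  14
  0   T   F   F   F   F   F   F   F   F   F   F   F   F   F   F
  1   T   F   F   F   F   F   T   F   F   F   F   F   F   F   F
  2   T   F   F   F   F   F   T   F   F   F   F   F   T   F   F
  3   T   F   F   F   F   F   T   T   F   F   F   F   T   T   F
  4   T   F   F   F   F   F   T   T   F   T   F   F   T   T   F
  5   T   T   F   F   F   F   T   T   T   T   T   F   T   T   T
  6   T   T   F   F   F   F   T   T   T   T   T   F   T   T   T

10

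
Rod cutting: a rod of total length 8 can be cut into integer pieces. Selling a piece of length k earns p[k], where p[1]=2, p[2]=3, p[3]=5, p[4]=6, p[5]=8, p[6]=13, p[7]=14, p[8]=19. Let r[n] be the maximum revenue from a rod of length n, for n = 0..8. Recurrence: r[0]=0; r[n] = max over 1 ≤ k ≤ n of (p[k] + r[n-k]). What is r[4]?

   n    0    1    2    3    4    5    6    7    8
r[n]    0    2    4    6    8   10   13   15   19

8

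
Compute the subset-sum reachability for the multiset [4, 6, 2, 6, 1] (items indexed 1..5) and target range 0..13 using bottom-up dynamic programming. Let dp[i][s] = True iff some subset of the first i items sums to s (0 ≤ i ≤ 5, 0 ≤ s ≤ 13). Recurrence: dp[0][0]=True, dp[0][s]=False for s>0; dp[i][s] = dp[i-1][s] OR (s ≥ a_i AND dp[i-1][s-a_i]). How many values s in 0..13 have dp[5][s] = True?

i\s   0   1   2   3   4   5   6   7   8   9  10  11  12  13
  0   T   F   F   F   F   F   F   F   F   F   F   F   F   F
  1   T   F   F   F   T   F   F   F   F   F   F   F   F   F
  2   T   F   F   F   T   F   T   F   F   F   T   F   F   F
  3   T   F   T   F   T   F   T   F   T   F   T   F   T   F
  4   T   F   T   F   T   F   T   F   T   F   T   F   T   F
  5   T   T   T   T   T   T   T   T   T   T   T   T   T   T

14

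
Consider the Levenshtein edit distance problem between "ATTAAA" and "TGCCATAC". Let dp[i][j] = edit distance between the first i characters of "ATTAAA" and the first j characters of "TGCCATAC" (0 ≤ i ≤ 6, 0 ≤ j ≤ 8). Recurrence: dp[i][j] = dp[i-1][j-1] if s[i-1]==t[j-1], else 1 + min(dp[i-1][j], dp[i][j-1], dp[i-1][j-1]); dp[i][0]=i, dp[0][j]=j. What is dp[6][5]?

4

   ''  T  G  C  C  A  T  A  C
''  0  1  2  3  4  5  6  7  8
 A  1  1  2  3  4  4  5  6  7
 T  2  1  2  3  4  5  4  5  6
 T  3  2  2  3  4  5  5  5  6
 A  4  3  3  3  4  4  5  5  6
 A  5  4  4  4  4  4  5  5  6
 A  6  5  5  5  5  4  5  5  6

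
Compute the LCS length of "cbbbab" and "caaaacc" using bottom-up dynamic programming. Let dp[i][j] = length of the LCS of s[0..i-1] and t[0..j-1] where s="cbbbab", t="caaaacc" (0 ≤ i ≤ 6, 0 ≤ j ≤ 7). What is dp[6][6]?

   ''  c  a  a  a  a  c  c
''  0  0  0  0  0  0  0  0
 c  0  1  1  1  1  1  1  1
 b  0  1  1  1  1  1  1  1
 b  0  1  1  1  1  1  1  1
 b  0  1  1  1  1  1  1  1
 a  0  1  2  2  2  2  2  2
 b  0  1  2  2  2  2  2  2

2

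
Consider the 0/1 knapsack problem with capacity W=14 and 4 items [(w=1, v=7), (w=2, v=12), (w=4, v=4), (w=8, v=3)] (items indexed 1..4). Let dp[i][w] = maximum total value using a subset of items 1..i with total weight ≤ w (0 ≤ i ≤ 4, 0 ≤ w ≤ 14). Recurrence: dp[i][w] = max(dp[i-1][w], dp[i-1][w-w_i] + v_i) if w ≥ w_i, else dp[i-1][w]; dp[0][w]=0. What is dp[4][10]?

i\w   0   1   2   3   4   5   6   7   8   9  10  11  12  13  14
  0   0   0   0   0   0   0   0   0   0   0   0   0   0   0   0
  1   0   7   7   7   7   7   7   7   7   7   7   7   7   7   7
  2   0   7  12  19  19  19  19  19  19  19  19  19  19  19  19
  3   0   7  12  19  19  19  19  23  23  23  23  23  23  23  23
  4   0   7  12  19  19  19  19  23  23  23  23  23  23  23  23

23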